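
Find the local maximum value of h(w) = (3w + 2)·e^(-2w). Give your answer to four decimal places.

2.0934

By the product rule, h'(w) = (-6w - 1)·e^(-2w). Since e^(-2w) > 0, the only critical point is w = -1/6.
h''(-1/6) has the same sign as -6 < 0, so this is a local maximum.
h(-1/6) = (3/2)·e^(1/3) ≈ 2.0934.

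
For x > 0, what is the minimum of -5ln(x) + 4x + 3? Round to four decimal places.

P'(x) = -5/x + 4 = 0 gives x = 5/4.
P''(x) = 5/x², which is positive for x > 0, so this is a local minimum.
P(5/4) = -5·ln(5/4) + 5 + 3 ≈ 6.8843.

6.8843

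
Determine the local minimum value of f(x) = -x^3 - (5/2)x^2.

f'(x) = -3x^2 - 5x. Setting f'(x) = 0 gives x ∈ {-5/3, 0}.
Second-derivative test with f''(x) = -6x - 5: f''(-5/3) = 5 > 0 ⇒ local minimum; f''(0) = -5 < 0 ⇒ local maximum.
So the local minimum value is f(-5/3) = -125/54.

-125/54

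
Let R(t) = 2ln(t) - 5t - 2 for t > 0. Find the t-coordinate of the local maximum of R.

R'(t) = 2/t − 5 = 0 gives t = 2/5.
R''(t) = -2/t², which is negative for t > 0, so this is a local maximum.
R(2/5) = 2·ln(2/5) - 2 - 2 ≈ -5.8326.

2/5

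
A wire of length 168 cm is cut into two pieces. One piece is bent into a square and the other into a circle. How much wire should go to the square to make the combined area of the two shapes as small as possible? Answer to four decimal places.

94.0967

Let x be the length used for the square. Square side x/4; circle radius (168−x)/(2π).
A(x) = (x/4)² + π·((168−x)/(2π))² = x²/16 + (168−x)²/(4π) for 0 ≤ x ≤ 168. A'(x) = x/8 − (168−x)/(2π) = 0 gives x = 4·168/(π+4) ≈ 94.0967.
A'' = 1/8 + 1/(2π) > 0, so this gives the minimum combined area; x ≈ 94.0967 cm to the square.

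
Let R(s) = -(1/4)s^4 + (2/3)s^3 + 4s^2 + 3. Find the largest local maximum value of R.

R'(s) = -s^3 + 2s^2 + 8s = 0 at s = -2, 0, 4.
Second-derivative test with R''(s) = -3s^2 + 4s + 8: R''(-2) = -12 < 0 ⇒ local maximum; R''(0) = 8 > 0 ⇒ local minimum; R''(4) = -24 < 0 ⇒ local maximum.
The largest local maximum is R(4) = 137/3.

137/3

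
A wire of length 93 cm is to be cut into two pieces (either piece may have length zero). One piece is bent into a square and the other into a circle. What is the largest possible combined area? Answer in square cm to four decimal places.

Let x be the length used for the square. Square side x/4; circle radius (93−x)/(2π).
A(x) = (x/4)² + π·((93−x)/(2π))² = x²/16 + (93−x)²/(4π) for 0 ≤ x ≤ 93. A'(x) = x/8 − (93−x)/(2π) = 0 gives x = 4·93/(π+4) ≈ 52.0892.
A'' > 0, so the interior critical point is a minimum; the maximum is at an endpoint. A(0) = 688.2656 and A(93) = 540.5625, so the largest area is 688.2656.

688.2656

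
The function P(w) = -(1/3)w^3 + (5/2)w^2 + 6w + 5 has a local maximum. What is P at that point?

P'(w) = -w^2 + 5w + 6. Setting P'(w) = 0 gives w ∈ {-1, 6}.
P''(w) = -2w + 5. P''(-1) = 7 > 0 ⇒ local minimum; P''(6) = -7 < 0 ⇒ local maximum.
Thus P has its local maximum at w = 6, with value 59.

59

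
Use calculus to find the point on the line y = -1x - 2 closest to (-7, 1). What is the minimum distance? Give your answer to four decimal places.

2.8284

Minimize D(x)^2 = (x + 7)^2 + (-x - 3)^2.
d/dx[D^2] = 2(x + 7) + 2·(-1)·(-x - 3) = 0 ⇒ x = -5.
Then y = 3 and the distance is √(8) ≈ 2.8284.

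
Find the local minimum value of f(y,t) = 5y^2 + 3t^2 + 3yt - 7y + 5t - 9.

-836/51

∂f/∂y = 10y + 3t - 7 = 0 and ∂f/∂t = 3y + 6t + 5 = 0, so (y, t) = (19/17, -71/51).
The Hessian has f_{yy} = 10, f_{tt} = 6, f_{yt} = 3, giving D = 51 > 0 with f_{yy} > 0, so the point is a local minimum.
f(19/17, -71/51) = -836/51.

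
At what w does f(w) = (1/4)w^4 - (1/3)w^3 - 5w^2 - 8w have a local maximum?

Critical points: f'(w) = w^3 - w^2 - 10w - 8 vanishes at w = -2, -1, 4.
Since f''(w) = 3w^2 - 2w - 10, we get f''(-2) = 6 > 0 ⇒ local minimum; f''(-1) = -5 < 0 ⇒ local maximum; f''(4) = 30 > 0 ⇒ local minimum.
Thus f has its local maximum at w = -1, with value 43/12.

-1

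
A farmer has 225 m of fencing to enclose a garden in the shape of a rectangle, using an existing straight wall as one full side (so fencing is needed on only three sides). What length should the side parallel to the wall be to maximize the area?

Let the sides perpendicular to the wall have length x and the parallel side y, so 2x + y = 225 and the area is A = xy = x(225 − 2x).
A'(x) = 225 − 4x = 0 gives x = 225/4, and A''(x) = −4 < 0 confirms a maximum.
Then y = 225 − 2·225/4 = 225/2 and A = 50625/8.

225/2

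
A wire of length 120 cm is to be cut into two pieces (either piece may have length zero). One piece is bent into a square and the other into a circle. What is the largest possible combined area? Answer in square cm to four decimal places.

1145.9156

Let x be the length used for the square. Square side x/4; circle radius (120−x)/(2π).
A(x) = (x/4)² + π·((120−x)/(2π))² = x²/16 + (120−x)²/(4π) for 0 ≤ x ≤ 120. A'(x) = x/8 − (120−x)/(2π) = 0 gives x = 4·120/(π+4) ≈ 67.2119.
A'' > 0, so the interior critical point is a minimum; the maximum is at an endpoint. A(0) = 1145.9156 and A(120) = 900.0000, so the largest area is 1145.9156.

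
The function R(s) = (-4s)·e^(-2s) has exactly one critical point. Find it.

1/2

By the product rule, R'(s) = (8s - 4)·e^(-2s). Since e^(-2s) > 0, the only critical point is s = 1/2.
R''(1/2) has the same sign as 8 > 0, so this is a local minimum.
R(1/2) = (-2)·e^(-1) ≈ -0.7358.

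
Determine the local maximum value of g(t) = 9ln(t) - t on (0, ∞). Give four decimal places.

10.7750

g'(t) = 9/t − 1 = 0 gives t = 9.
g''(t) = -9/t², which is negative for t > 0, so this is a local maximum.
g(9) = 9·ln(9) - 9 ≈ 10.7750.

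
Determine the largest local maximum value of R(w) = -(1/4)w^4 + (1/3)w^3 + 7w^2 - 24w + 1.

R'(w) = -w^3 + w^2 + 14w - 24 = 0 at w = -4, 2, 3.
Since R''(w) = -3w^2 + 2w + 14, we get R''(-4) = -42 < 0 ⇒ local maximum; R''(2) = 6 > 0 ⇒ local minimum; R''(3) = -7 < 0 ⇒ local maximum.
The largest local maximum is R(-4) = 371/3.

371/3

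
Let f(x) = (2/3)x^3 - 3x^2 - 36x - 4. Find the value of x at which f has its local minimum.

6

Critical points: f'(x) = 2x^2 - 6x - 36 vanishes at x = -3, 6.
Since f''(x) = 4x - 6, we get f''(-3) = -18 < 0 ⇒ local maximum; f''(6) = 18 > 0 ⇒ local minimum.
The local minimum is f(6) = -184.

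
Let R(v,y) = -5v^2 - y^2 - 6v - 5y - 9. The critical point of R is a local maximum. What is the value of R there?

∂R/∂v = -10v - 6 = 0 and ∂R/∂y = -2y - 5 = 0, so (v, y) = (-3/5, -5/2).
The Hessian has R_{vv} = -10, R_{yy} = -2, R_{vy} = 0, giving D = 20 > 0 with R_{vv} < 0, so the point is a local maximum.
R(-3/5, -5/2) = -19/20.

-19/20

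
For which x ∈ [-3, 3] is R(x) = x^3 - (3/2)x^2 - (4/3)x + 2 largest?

R'(x) = 3x^2 - 3x - 4/3, which vanishes at x = -1/3 and x = 4/3.
Compare values at every candidate in [-3, 3]: R(-3) = -69/2, R(-1/3) = 121/54, R(4/3) = -2/27, R(3) = 23/2.
The maximum over the interval is 23/2, attained at x = 3.

3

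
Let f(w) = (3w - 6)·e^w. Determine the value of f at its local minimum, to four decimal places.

-8.1548

By the product rule, f'(w) = (3w - 3)·e^w. Since e^w > 0, the only critical point is w = 1.
f''(1) has the same sign as 3 > 0, so this is a local minimum.
f(1) = (-3)·e^(1) ≈ -8.1548.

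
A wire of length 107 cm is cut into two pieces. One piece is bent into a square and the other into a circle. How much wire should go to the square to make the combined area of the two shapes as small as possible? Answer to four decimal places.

Let x be the length used for the square. Square side x/4; circle radius (107−x)/(2π).
A(x) = (x/4)² + π·((107−x)/(2π))² = x²/16 + (107−x)²/(4π) for 0 ≤ x ≤ 107. A'(x) = x/8 − (107−x)/(2π) = 0 gives x = 4·107/(π+4) ≈ 59.9306.
A'' = 1/8 + 1/(2π) > 0, so this gives the minimum combined area; x ≈ 59.9306 cm to the square.

59.9306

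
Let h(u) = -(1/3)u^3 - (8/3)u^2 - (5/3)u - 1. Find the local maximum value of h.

h'(u) = -u^2 - (16/3)u - 5/3 = 0 at u = -5, -1/3.
Second-derivative test with h''(u) = -2u - 16/3: h''(-5) = 14/3 > 0 ⇒ local minimum; h''(-1/3) = -14/3 < 0 ⇒ local maximum.
The local maximum is h(-1/3) = -59/81.

-59/81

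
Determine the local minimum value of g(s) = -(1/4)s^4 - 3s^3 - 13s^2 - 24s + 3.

75/4

g'(s) = -s^3 - 9s^2 - 26s - 24 = 0 at s = -4, -3, -2.
g''(s) = -3s^2 - 18s - 26. g''(-4) = -2 < 0 ⇒ local maximum; g''(-3) = 1 > 0 ⇒ local minimum; g''(-2) = -2 < 0 ⇒ local maximum.
So the local minimum value is g(-3) = 75/4.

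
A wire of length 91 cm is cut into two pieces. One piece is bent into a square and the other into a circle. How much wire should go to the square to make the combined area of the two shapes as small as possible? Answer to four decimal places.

50.9690

Let x be the length used for the square. Square side x/4; circle radius (91−x)/(2π).
A(x) = (x/4)² + π·((91−x)/(2π))² = x²/16 + (91−x)²/(4π) for 0 ≤ x ≤ 91. A'(x) = x/8 − (91−x)/(2π) = 0 gives x = 4·91/(π+4) ≈ 50.9690.
A'' = 1/8 + 1/(2π) > 0, so this gives the minimum combined area; x ≈ 50.9690 cm to the square.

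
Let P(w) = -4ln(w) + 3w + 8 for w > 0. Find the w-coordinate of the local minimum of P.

4/3

P'(w) = -4/w + 3 = 0 gives w = 4/3.
P''(w) = 4/w², which is positive for w > 0, so this is a local minimum.
P(4/3) = -4·ln(4/3) + 4 + 8 ≈ 10.8493.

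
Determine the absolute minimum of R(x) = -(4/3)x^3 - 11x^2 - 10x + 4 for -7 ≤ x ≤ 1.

-163/3

The derivative is -4x^2 - 22x - 10, which vanishes at x = -5 and x = -1/2.
Evaluating at the critical points and endpoints: R(-7) = -23/3,  R(-5) = -163/3,  R(-1/2) = 77/12,  R(1) = -55/3.
So the minimum is R(-5) = -163/3.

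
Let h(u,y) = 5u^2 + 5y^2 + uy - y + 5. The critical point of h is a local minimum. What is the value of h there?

490/99

∂h/∂u = 10u + y = 0 and ∂h/∂y = u + 10y - 1 = 0, so (u, y) = (-1/99, 10/99).
The Hessian has h_{uu} = 10, h_{yy} = 10, h_{uy} = 1, giving D = 99 > 0 with h_{uu} > 0, so the point is a local minimum.
h(-1/99, 10/99) = 490/99.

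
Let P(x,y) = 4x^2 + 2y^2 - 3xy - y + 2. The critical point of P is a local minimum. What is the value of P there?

42/23

∂P/∂x = 8x - 3y = 0 and ∂P/∂y = -3x + 4y - 1 = 0, so (x, y) = (3/23, 8/23).
The Hessian has P_{xx} = 8, P_{yy} = 4, P_{xy} = -3, giving D = 23 > 0 with P_{xx} > 0, so the point is a local minimum.
P(3/23, 8/23) = 42/23.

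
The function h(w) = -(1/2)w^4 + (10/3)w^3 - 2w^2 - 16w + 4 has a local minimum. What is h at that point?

-52/3

h'(w) = -2w^3 + 10w^2 - 4w - 16. Setting h'(w) = 0 gives w ∈ {-1, 2, 4}.
Since h''(w) = -6w^2 + 20w - 4, we get h''(-1) = -30 < 0 ⇒ local maximum; h''(2) = 12 > 0 ⇒ local minimum; h''(4) = -20 < 0 ⇒ local maximum.
The local minimum is h(2) = -52/3.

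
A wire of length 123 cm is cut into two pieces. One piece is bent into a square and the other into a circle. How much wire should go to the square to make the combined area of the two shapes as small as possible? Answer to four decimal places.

Let x be the length used for the square. Square side x/4; circle radius (123−x)/(2π).
A(x) = (x/4)² + π·((123−x)/(2π))² = x²/16 + (123−x)²/(4π) for 0 ≤ x ≤ 123. A'(x) = x/8 − (123−x)/(2π) = 0 gives x = 4·123/(π+4) ≈ 68.8922.
A'' = 1/8 + 1/(2π) > 0, so this gives the minimum combined area; x ≈ 68.8922 cm to the square.

68.8922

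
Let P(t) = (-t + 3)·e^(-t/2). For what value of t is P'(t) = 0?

5

By the product rule, P'(t) = ((1/2)t - 5/2)·e^(-t/2). Since e^(-t/2) > 0, the only critical point is t = 5.
P''(5) has the same sign as 1/2 > 0, so this is a local minimum.
P(5) = (-2)·e^(-5/2) ≈ -0.1642.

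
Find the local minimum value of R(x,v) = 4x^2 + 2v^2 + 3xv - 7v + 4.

∂R/∂x = 8x + 3v = 0 and ∂R/∂v = 3x + 4v - 7 = 0, so (x, v) = (-21/23, 56/23).
The Hessian has R_{xx} = 8, R_{vv} = 4, R_{xv} = 3, giving D = 23 > 0 with R_{xx} > 0, so the point is a local minimum.
R(-21/23, 56/23) = -104/23.

-104/23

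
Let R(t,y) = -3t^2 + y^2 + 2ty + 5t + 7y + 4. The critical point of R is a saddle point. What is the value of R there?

-8

∂R/∂t = -6t + 2y + 5 = 0 and ∂R/∂y = 2t + 2y + 7 = 0, so (t, y) = (-1/4, -13/4).
The Hessian has R_{tt} = -6, R_{yy} = 2, R_{ty} = 2, giving D = -16 < 0, so the point is a saddle point.
R(-1/4, -13/4) = -8.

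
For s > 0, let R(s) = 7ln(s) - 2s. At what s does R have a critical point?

7/2

R'(s) = 7/s − 2 = 0 gives s = 7/2.
R''(s) = -7/s², which is negative for s > 0, so this is a local maximum.
R(7/2) = 7·ln(7/2) - 7 ≈ 1.7693.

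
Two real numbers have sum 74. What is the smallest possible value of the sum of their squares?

2738

With a + b = 74, a^2 + b^2 = a^2 + (74 − a)^2.
The derivative 2a − 2(74 − a) = 4a − 148 vanishes at a = 37; second derivative 4 > 0, a minimum.
The minimum is 2·(37)^2 = 2738.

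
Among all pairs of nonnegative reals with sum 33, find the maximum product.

With x + y = 33, the product is P(x) = x(33 − x).
P'(x) = 33 − 2x = 0 gives x = 33/2; P'' = −2 < 0, so this is the maximum.
P = 33/2·33/2 = 1089/4.

1089/4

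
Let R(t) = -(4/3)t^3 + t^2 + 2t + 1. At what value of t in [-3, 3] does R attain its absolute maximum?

The derivative is -4t^2 + 2t + 2, which vanishes at t = -1/2 and t = 1.
Candidates: R(-3) = 40,  R(-1/2) = 5/12,  R(1) = 8/3,  R(3) = -20.
So the maximum is R(-3) = 40.

-3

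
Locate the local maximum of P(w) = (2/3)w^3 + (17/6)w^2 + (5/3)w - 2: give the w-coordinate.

Critical points: P'(w) = 2w^2 + (17/3)w + 5/3 vanishes at w = -5/2, -1/3.
Since P''(w) = 4w + 17/3, we get P''(-5/2) = -13/3 < 0 ⇒ local maximum; P''(-1/3) = 13/3 > 0 ⇒ local minimum.
The local maximum is P(-5/2) = 9/8.

-5/2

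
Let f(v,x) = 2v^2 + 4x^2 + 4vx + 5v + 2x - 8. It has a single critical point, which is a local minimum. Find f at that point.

∂f/∂v = 4v + 4x + 5 = 0 and ∂f/∂x = 4v + 8x + 2 = 0, so (v, x) = (-2, 3/4).
The Hessian has f_{vv} = 4, f_{xx} = 8, f_{vx} = 4, giving D = 16 > 0 with f_{vv} > 0, so the point is a local minimum.
f(-2, 3/4) = -49/4.

-49/4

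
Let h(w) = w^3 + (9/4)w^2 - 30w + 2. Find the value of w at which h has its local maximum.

h'(w) = 3w^2 + (9/2)w - 30. Setting h'(w) = 0 gives w ∈ {-4, 5/2}.
Since h''(w) = 6w + 9/2, we get h''(-4) = -39/2 < 0 ⇒ local maximum; h''(5/2) = 39/2 > 0 ⇒ local minimum.
The local maximum is h(-4) = 94.

-4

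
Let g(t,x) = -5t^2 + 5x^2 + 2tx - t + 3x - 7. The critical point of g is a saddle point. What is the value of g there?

∂g/∂t = -10t + 2x - 1 = 0 and ∂g/∂x = 2t + 10x + 3 = 0, so (t, x) = (-2/13, -7/26).
The Hessian has g_{tt} = -10, g_{xx} = 10, g_{tx} = 2, giving D = -104 < 0, so the point is a saddle point.
g(-2/13, -7/26) = -381/52.

-381/52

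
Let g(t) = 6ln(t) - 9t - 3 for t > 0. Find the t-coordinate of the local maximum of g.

2/3

g'(t) = 6/t − 9 = 0 gives t = 2/3.
g''(t) = -6/t², which is negative for t > 0, so this is a local maximum.
g(2/3) = 6·ln(2/3) - 6 - 3 ≈ -11.4328.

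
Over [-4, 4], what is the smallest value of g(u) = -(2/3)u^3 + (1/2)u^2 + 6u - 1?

Differentiating, g'(u) = -2u^2 + u + 6; which vanishes at u = -3/2 and u = 2.
Compare values at every candidate in [-4, 4]: g(-4) = 77/3, g(-3/2) = -53/8, g(2) = 23/3, g(4) = -35/3.
Hence the absolute minimum is -35/3 at u = 4.

-35/3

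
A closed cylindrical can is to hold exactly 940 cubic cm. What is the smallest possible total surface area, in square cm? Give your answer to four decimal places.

531.2103

With radius r and height h, πr²h = 940 so h = 940/(πr²), and S(r) = 2πr² + 2πrh = 2πr² + 2·940/r.
S'(r) = 4πr − 2·940/r² = 0 ⇒ r³ = 940/(2π), so r ≈ 5.3086 and h = 2r ≈ 10.6173.
S''(r) = 4π + 4·940/r³ > 0, so this is the minimum; S ≈ 531.2103.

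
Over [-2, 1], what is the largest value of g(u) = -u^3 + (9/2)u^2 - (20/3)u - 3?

Differentiating, g'(u) = -3u^2 + 9u - 20/3; which has no zeros in [-2, 1].
Compare values at every candidate in [-2, 1]: g(-2) = 109/3, g(1) = -37/6.
So the maximum is g(-2) = 109/3.

109/3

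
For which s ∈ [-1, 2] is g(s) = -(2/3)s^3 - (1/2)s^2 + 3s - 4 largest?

1

g'(s) = -2s^2 - s + 3, whose only zero in [-1, 2] is s = 1.
Compare values at every candidate in [-1, 2]: g(-1) = -41/6,  g(1) = -13/6,  g(2) = -16/3.
The maximum over the interval is -13/6, attained at s = 1.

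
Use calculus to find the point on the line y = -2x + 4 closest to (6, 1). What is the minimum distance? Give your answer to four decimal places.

Minimize D(x)^2 = (x - 6)^2 + (-2x + 3)^2.
d/dx[D^2] = 2(x - 6) + 2·(-2)·(-2x + 3) = 0 ⇒ x = 12/5.
Then y = -4/5 and the distance is √(81/5) ≈ 4.0249.

4.0249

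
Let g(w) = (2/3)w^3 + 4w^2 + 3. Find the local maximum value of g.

73/3

Critical points: g'(w) = 2w^2 + 8w vanishes at w = -4, 0.
Since g''(w) = 4w + 8, we get g''(-4) = -8 < 0 ⇒ local maximum; g''(0) = 8 > 0 ⇒ local minimum.
The local maximum is g(-4) = 73/3.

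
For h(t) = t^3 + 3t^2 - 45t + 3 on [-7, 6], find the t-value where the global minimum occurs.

The derivative is 3t^2 + 6t - 45, which vanishes at t = -5 and t = 3.
Candidates: h(-7) = 122; h(-5) = 178; h(3) = -78; h(6) = 57.
The minimum over the interval is -78, attained at t = 3.

3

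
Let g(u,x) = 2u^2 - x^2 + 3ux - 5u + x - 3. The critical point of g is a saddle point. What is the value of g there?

∂g/∂u = 4u + 3x - 5 = 0 and ∂g/∂x = 3u - 2x + 1 = 0, so (u, x) = (7/17, 19/17).
The Hessian has g_{uu} = 4, g_{xx} = -2, g_{ux} = 3, giving D = -17 < 0, so the point is a saddle point.
g(7/17, 19/17) = -59/17.

-59/17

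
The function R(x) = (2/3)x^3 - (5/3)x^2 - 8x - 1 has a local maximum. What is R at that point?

415/81

R'(x) = 2x^2 - (10/3)x - 8. Setting R'(x) = 0 gives x ∈ {-4/3, 3}.
Second-derivative test with R''(x) = 4x - 10/3: R''(-4/3) = -26/3 < 0 ⇒ local maximum; R''(3) = 26/3 > 0 ⇒ local minimum.
Thus R has its local maximum at x = -4/3, with value 415/81.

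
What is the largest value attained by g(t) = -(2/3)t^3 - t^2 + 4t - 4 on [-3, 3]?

Differentiating, g'(t) = -2t^2 - 2t + 4; which vanishes at t = -2 and t = 1.
Evaluating at the critical points and endpoints: g(-3) = -7, g(-2) = -32/3, g(1) = -5/3, g(3) = -19.
Hence the absolute maximum is -5/3 at t = 1.

-5/3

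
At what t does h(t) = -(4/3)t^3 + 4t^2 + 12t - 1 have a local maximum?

h'(t) = -4t^2 + 8t + 12. Setting h'(t) = 0 gives t ∈ {-1, 3}.
h''(t) = -8t + 8. h''(-1) = 16 > 0 ⇒ local minimum; h''(3) = -16 < 0 ⇒ local maximum.
The local maximum is h(3) = 35.

3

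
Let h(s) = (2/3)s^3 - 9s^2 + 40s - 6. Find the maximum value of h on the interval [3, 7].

185/3

The derivative is 2s^2 - 18s + 40, which vanishes at s = 4 and s = 5.
Evaluating at the critical points and endpoints: h(3) = 51; h(4) = 158/3; h(5) = 157/3; h(7) = 185/3.
So the maximum is h(7) = 185/3.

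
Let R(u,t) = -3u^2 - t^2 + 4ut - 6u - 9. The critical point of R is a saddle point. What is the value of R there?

∂R/∂u = -6u + 4t - 6 = 0 and ∂R/∂t = 4u - 2t = 0, so (u, t) = (3, 6).
The Hessian has R_{uu} = -6, R_{tt} = -2, R_{ut} = 4, giving D = -4 < 0, so the point is a saddle point.
R(3, 6) = -18.

-18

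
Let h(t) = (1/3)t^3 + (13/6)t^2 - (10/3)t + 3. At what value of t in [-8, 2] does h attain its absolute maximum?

Differentiating, h'(t) = t^2 + (13/3)t - 10/3; which vanishes at t = -5 and t = 2/3.
Evaluating at the critical points and endpoints: h(-8) = -7/3; h(-5) = 193/6; h(2/3) = 149/81; h(2) = 23/3.
So the maximum is h(-5) = 193/6.

-5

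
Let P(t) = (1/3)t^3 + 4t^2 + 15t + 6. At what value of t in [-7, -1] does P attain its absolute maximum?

-1

P'(t) = t^2 + 8t + 15, which vanishes at t = -5 and t = -3.
Candidates: P(-7) = -52/3, P(-5) = -32/3, P(-3) = -12, P(-1) = -16/3.
The maximum over the interval is -16/3, attained at t = -1.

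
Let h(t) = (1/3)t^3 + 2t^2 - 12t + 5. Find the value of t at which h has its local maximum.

-6

Critical points: h'(t) = t^2 + 4t - 12 vanishes at t = -6, 2.
h''(t) = 2t + 4. h''(-6) = -8 < 0 ⇒ local maximum; h''(2) = 8 > 0 ⇒ local minimum.
So the local maximum value is h(-6) = 77.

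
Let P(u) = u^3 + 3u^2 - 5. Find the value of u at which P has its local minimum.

0

P'(u) = 3u^2 + 6u. Setting P'(u) = 0 gives u ∈ {-2, 0}.
P''(u) = 6u + 6. P''(-2) = -6 < 0 ⇒ local maximum; P''(0) = 6 > 0 ⇒ local minimum.
Thus P has its local minimum at u = 0, with value -5.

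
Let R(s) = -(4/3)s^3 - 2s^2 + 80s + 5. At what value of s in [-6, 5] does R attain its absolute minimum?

-5

The derivative is -4s^2 - 4s + 80, which vanishes at s = -5 and s = 4.
Compare values at every candidate in [-6, 5]: R(-6) = -259; R(-5) = -835/3; R(4) = 623/3; R(5) = 565/3.
Hence the absolute minimum is -835/3 at s = -5.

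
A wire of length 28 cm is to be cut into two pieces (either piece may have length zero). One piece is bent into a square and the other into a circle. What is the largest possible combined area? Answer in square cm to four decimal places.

62.3887

Let x be the length used for the square. Square side x/4; circle radius (28−x)/(2π).
A(x) = (x/4)² + π·((28−x)/(2π))² = x²/16 + (28−x)²/(4π) for 0 ≤ x ≤ 28. A'(x) = x/8 − (28−x)/(2π) = 0 gives x = 4·28/(π+4) ≈ 15.6828.
A'' > 0, so the interior critical point is a minimum; the maximum is at an endpoint. A(0) = 62.3887 and A(28) = 49.0000, so the largest area is 62.3887.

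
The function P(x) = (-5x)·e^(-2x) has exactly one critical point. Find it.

By the product rule, P'(x) = (10x - 5)·e^(-2x). Since e^(-2x) > 0, the only critical point is x = 1/2.
P''(1/2) has the same sign as 10 > 0, so this is a local minimum.
P(1/2) = (-5/2)·e^(-1) ≈ -0.9197.

1/2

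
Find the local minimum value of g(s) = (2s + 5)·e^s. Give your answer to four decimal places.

-0.0604

Differentiating with the product rule gives g'(s) = (2s + 7)·e^s. Since e^s > 0, the only critical point is s = -7/2.
g''(-7/2) has the same sign as 2 > 0, so this is a local minimum.
g(-7/2) = (-2)·e^(-7/2) ≈ -0.0604.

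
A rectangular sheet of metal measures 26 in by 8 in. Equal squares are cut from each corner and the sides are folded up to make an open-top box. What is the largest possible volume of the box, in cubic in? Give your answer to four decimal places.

177.4314

With cut size x, the volume is V(x) = x(26 − 2x)(8 − 2x) for 0 < x < 4.
V'(x) = 12x^2 − 136x + 208. Setting V'(x) = 0 gives x ≈ 1.8225 (the root in (0, 4)).
V''(x) = 24x − 136 is negative there, so this is the maximum; V ≈ 177.4314.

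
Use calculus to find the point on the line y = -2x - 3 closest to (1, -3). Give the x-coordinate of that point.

1/5

Minimize D(x)^2 = (x - 1)^2 + (-2x)^2.
d/dx[D^2] = 2(x - 1) + 2·(-2)·(-2x) = 0 ⇒ x = 1/5.
Then y = -17/5 and the distance is √(4/5) ≈ 0.8944.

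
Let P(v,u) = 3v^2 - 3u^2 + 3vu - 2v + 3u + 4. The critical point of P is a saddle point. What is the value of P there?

∂P/∂v = 6v + 3u - 2 = 0 and ∂P/∂u = 3v - 6u + 3 = 0, so (v, u) = (1/15, 8/15).
The Hessian has P_{vv} = 6, P_{uu} = -6, P_{vu} = 3, giving D = -45 < 0, so the point is a saddle point.
P(1/15, 8/15) = 71/15.

71/15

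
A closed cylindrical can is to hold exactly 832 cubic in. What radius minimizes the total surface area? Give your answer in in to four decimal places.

With radius r and height h, πr²h = 832 so h = 832/(πr²), and S(r) = 2πr² + 2πrh = 2πr² + 2·832/r.
S'(r) = 4πr − 2·832/r² = 0 ⇒ r³ = 832/(2π), so r ≈ 5.0970 and h = 2r ≈ 10.1940.
S''(r) = 4π + 4·832/r³ > 0, so this is the minimum; S ≈ 489.7000.

5.0970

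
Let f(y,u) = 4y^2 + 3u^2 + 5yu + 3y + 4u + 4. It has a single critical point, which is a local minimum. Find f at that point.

61/23

∂f/∂y = 8y + 5u + 3 = 0 and ∂f/∂u = 5y + 6u + 4 = 0, so (y, u) = (2/23, -17/23).
The Hessian has f_{yy} = 8, f_{uu} = 6, f_{yu} = 5, giving D = 23 > 0 with f_{yy} > 0, so the point is a local minimum.
f(2/23, -17/23) = 61/23.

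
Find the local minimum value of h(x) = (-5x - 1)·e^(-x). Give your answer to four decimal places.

Differentiating with the product rule gives h'(x) = (5x - 4)·e^(-x). Since e^(-x) > 0, the only critical point is x = 4/5.
h''(4/5) has the same sign as 5 > 0, so this is a local minimum.
h(4/5) = (-5)·e^(-4/5) ≈ -2.2466.

-2.2466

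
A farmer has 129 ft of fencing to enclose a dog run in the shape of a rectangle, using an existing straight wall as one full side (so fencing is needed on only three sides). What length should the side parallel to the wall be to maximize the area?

129/2

Let the sides perpendicular to the wall have length x and the parallel side y, so 2x + y = 129 and the area is A = xy = x(129 − 2x).
A'(x) = 129 − 4x = 0 gives x = 129/4, and A''(x) = −4 < 0 confirms a maximum.
Then y = 129 − 2·129/4 = 129/2 and A = 16641/8.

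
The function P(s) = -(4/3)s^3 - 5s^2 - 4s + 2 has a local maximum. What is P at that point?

P'(s) = -4s^2 - 10s - 4. Setting P'(s) = 0 gives s ∈ {-2, -1/2}.
Second-derivative test with P''(s) = -8s - 10: P''(-2) = 6 > 0 ⇒ local minimum; P''(-1/2) = -6 < 0 ⇒ local maximum.
Thus P has its local maximum at s = -1/2, with value 35/12.

35/12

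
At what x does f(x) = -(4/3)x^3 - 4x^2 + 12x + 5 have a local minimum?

f'(x) = -4x^2 - 8x + 12. Setting f'(x) = 0 gives x ∈ {-3, 1}.
f''(x) = -8x - 8. f''(-3) = 16 > 0 ⇒ local minimum; f''(1) = -16 < 0 ⇒ local maximum.
Thus f has its local minimum at x = -3, with value -31.

-3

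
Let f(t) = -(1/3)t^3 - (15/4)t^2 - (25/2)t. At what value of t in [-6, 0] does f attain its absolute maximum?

-5/2

f'(t) = -t^2 - (15/2)t - 25/2, which vanishes at t = -5 and t = -5/2.
Candidates: f(-6) = 12; f(-5) = 125/12; f(-5/2) = 625/48; f(0) = 0.
The maximum over the interval is 625/48, attained at t = -5/2.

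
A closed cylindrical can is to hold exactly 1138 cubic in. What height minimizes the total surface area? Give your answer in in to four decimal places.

With radius r and height h, πr²h = 1138 so h = 1138/(πr²), and S(r) = 2πr² + 2πrh = 2πr² + 2·1138/r.
S'(r) = 4πr − 2·1138/r² = 0 ⇒ r³ = 1138/(2π), so r ≈ 5.6579 and h = 2r ≈ 11.3158.
S''(r) = 4π + 4·1138/r³ > 0, so this is the minimum; S ≈ 603.4057.

11.3158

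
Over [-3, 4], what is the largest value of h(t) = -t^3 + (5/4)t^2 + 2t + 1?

133/4

The derivative is -3t^2 + (5/2)t + 2, which vanishes at t = -1/2 and t = 4/3.
Candidates: h(-3) = 133/4; h(-1/2) = 7/16; h(4/3) = 95/27; h(4) = -35.
Hence the absolute maximum is 133/4 at t = -3.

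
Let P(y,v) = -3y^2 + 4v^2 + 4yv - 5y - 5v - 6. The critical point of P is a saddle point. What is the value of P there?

∂P/∂y = -6y + 4v - 5 = 0 and ∂P/∂v = 4y + 8v - 5 = 0, so (y, v) = (-5/16, 25/32).
The Hessian has P_{yy} = -6, P_{vv} = 8, P_{yv} = 4, giving D = -64 < 0, so the point is a saddle point.
P(-5/16, 25/32) = -459/64.

-459/64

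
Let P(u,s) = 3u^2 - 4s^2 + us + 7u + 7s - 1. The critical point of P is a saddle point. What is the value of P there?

-3

∂P/∂u = 6u + s + 7 = 0 and ∂P/∂s = u - 8s + 7 = 0, so (u, s) = (-9/7, 5/7).
The Hessian has P_{uu} = 6, P_{ss} = -8, P_{us} = 1, giving D = -49 < 0, so the point is a saddle point.
P(-9/7, 5/7) = -3.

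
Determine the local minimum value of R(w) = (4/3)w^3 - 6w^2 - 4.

-22

R'(w) = 4w^2 - 12w = 0 at w = 0, 3.
R''(w) = 8w - 12. R''(0) = -12 < 0 ⇒ local maximum; R''(3) = 12 > 0 ⇒ local minimum.
So the local minimum value is R(3) = -22.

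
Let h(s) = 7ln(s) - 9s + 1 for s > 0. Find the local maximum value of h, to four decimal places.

-7.7592

h'(s) = 7/s − 9 = 0 gives s = 7/9.
h''(s) = -7/s², which is negative for s > 0, so this is a local maximum.
h(7/9) = 7·ln(7/9) - 7 + 1 ≈ -7.7592.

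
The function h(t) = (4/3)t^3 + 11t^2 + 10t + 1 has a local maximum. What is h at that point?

h'(t) = 4t^2 + 22t + 10. Setting h'(t) = 0 gives t ∈ {-5, -1/2}.
Since h''(t) = 8t + 22, we get h''(-5) = -18 < 0 ⇒ local maximum; h''(-1/2) = 18 > 0 ⇒ local minimum.
Thus h has its local maximum at t = -5, with value 178/3.

178/3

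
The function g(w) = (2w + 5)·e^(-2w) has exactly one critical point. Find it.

-2

g'(w) = 2·e^(-2w) + (2w + 5)·(-2)·e^(-2w) = (-4w - 8)·e^(-2w). Since e^(-2w) > 0, the only critical point is w = -2.
g''(-2) has the same sign as -4 < 0, so this is a local maximum.
g(-2) = (1)·e^(4) ≈ 54.5982.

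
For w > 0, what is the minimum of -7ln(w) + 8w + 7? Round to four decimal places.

14.9347

g'(w) = -7/w + 8 = 0 gives w = 7/8.
g''(w) = 7/w², which is positive for w > 0, so this is a local minimum.
g(7/8) = -7·ln(7/8) + 7 + 7 ≈ 14.9347.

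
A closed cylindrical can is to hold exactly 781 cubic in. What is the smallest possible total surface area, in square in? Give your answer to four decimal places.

469.4780

With radius r and height h, πr²h = 781 so h = 781/(πr²), and S(r) = 2πr² + 2πrh = 2πr² + 2·781/r.
S'(r) = 4πr − 2·781/r² = 0 ⇒ r³ = 781/(2π), so r ≈ 4.9906 and h = 2r ≈ 9.9813.
S''(r) = 4π + 4·781/r³ > 0, so this is the minimum; S ≈ 469.4780.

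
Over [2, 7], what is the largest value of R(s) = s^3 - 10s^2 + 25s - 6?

Differentiating, R'(s) = 3s^2 - 20s + 25; whose only zero in [2, 7] is s = 5.
Compare values at every candidate in [2, 7]: R(2) = 12, R(5) = -6, R(7) = 22.
So the maximum is R(7) = 22.

22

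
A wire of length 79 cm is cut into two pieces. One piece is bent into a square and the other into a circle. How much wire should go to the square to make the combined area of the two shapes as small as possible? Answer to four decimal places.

44.2478

Let x be the length used for the square. Square side x/4; circle radius (79−x)/(2π).
A(x) = (x/4)² + π·((79−x)/(2π))² = x²/16 + (79−x)²/(4π) for 0 ≤ x ≤ 79. A'(x) = x/8 − (79−x)/(2π) = 0 gives x = 4·79/(π+4) ≈ 44.2478.
A'' = 1/8 + 1/(2π) > 0, so this gives the minimum combined area; x ≈ 44.2478 cm to the square.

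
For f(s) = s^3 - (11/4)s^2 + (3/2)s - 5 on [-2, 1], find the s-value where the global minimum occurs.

-2

f'(s) = 3s^2 - (11/2)s + 3/2, whose only zero in [-2, 1] is s = 1/3.
Compare values at every candidate in [-2, 1]: f(-2) = -27, f(1/3) = -515/108, f(1) = -21/4.
Hence the absolute minimum is -27 at s = -2.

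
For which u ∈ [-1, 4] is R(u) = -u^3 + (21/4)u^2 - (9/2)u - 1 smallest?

1/2

Differentiating, R'(u) = -3u^2 + (21/2)u - 9/2; which vanishes at u = 1/2 and u = 3.
Candidates: R(-1) = 39/4, R(1/2) = -33/16, R(3) = 23/4, R(4) = 1.
So the minimum is R(1/2) = -33/16.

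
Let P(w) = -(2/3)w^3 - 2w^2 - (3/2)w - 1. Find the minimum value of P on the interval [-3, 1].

-31/6

P'(w) = -2w^2 - 4w - 3/2, which vanishes at w = -3/2 and w = -1/2.
Evaluating at the critical points and endpoints: P(-3) = 7/2,  P(-3/2) = -1,  P(-1/2) = -2/3,  P(1) = -31/6.
Hence the absolute minimum is -31/6 at w = 1.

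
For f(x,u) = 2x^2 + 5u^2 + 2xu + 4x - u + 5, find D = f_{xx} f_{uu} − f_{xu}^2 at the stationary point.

∂f/∂x = 4x + 2u + 4 = 0 and ∂f/∂u = 2x + 10u - 1 = 0, so (x, u) = (-7/6, 1/3).
The Hessian has f_{xx} = 4, f_{uu} = 10, f_{xu} = 2, giving D = 36 > 0 with f_{xx} > 0, so the point is a local minimum.
D = (4)·(10) − (2)^2 = 36.

36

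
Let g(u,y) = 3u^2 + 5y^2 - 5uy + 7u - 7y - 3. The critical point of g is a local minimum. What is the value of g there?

-36/5

∂g/∂u = 6u - 5y + 7 = 0 and ∂g/∂y = -5u + 10y - 7 = 0, so (u, y) = (-1, 1/5).
The Hessian has g_{uu} = 6, g_{yy} = 10, g_{uy} = -5, giving D = 35 > 0 with g_{uu} > 0, so the point is a local minimum.
g(-1, 1/5) = -36/5.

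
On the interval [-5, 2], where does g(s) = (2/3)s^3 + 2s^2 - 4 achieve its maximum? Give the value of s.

2

Differentiating, g'(s) = 2s^2 + 4s; which vanishes at s = -2 and s = 0.
Candidates: g(-5) = -112/3, g(-2) = -4/3, g(0) = -4, g(2) = 28/3.
Hence the absolute maximum is 28/3 at s = 2.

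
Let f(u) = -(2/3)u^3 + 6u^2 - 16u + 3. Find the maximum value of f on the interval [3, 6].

The derivative is -2u^2 + 12u - 16, whose only zero in [3, 6] is u = 4.
Evaluating at the critical points and endpoints: f(3) = -9,  f(4) = -23/3,  f(6) = -21.
So the maximum is f(4) = -23/3.

-23/3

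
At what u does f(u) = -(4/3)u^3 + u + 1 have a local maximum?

1/2

f'(u) = -4u^2 + 1. Setting f'(u) = 0 gives u ∈ {-1/2, 1/2}.
f''(u) = -8u. f''(-1/2) = 4 > 0 ⇒ local minimum; f''(1/2) = -4 < 0 ⇒ local maximum.
The local maximum is f(1/2) = 4/3.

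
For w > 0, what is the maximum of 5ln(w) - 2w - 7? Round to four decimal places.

P'(w) = 5/w − 2 = 0 gives w = 5/2.
P''(w) = -5/w², which is negative for w > 0, so this is a local maximum.
P(5/2) = 5·ln(5/2) - 5 - 7 ≈ -7.4185.

-7.4185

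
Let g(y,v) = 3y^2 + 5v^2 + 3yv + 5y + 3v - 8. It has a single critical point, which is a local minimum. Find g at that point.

∂g/∂y = 6y + 3v + 5 = 0 and ∂g/∂v = 3y + 10v + 3 = 0, so (y, v) = (-41/51, -1/17).
The Hessian has g_{yy} = 6, g_{vv} = 10, g_{yv} = 3, giving D = 51 > 0 with g_{yy} > 0, so the point is a local minimum.
g(-41/51, -1/17) = -515/51.

-515/51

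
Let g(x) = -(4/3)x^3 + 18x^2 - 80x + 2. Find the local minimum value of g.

-346/3

g'(x) = -4x^2 + 36x - 80. Setting g'(x) = 0 gives x ∈ {4, 5}.
Second-derivative test with g''(x) = -8x + 36: g''(4) = 4 > 0 ⇒ local minimum; g''(5) = -4 < 0 ⇒ local maximum.
The local minimum is g(4) = -346/3.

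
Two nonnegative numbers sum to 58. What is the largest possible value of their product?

With x + y = 58, the product is P(x) = x(58 − x).
P'(x) = 58 − 2x = 0 gives x = 29; P'' = −2 < 0, so this is the maximum.
P = 29·29 = 841.

841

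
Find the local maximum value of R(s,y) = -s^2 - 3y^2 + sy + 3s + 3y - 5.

∂R/∂s = -2s + y + 3 = 0 and ∂R/∂y = s - 6y + 3 = 0, so (s, y) = (21/11, 9/11).
The Hessian has R_{ss} = -2, R_{yy} = -6, R_{sy} = 1, giving D = 11 > 0 with R_{ss} < 0, so the point is a local maximum.
R(21/11, 9/11) = -10/11.

-10/11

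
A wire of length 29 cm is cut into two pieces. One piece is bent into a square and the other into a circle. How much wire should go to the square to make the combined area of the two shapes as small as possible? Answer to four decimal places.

Let x be the length used for the square. Square side x/4; circle radius (29−x)/(2π).
A(x) = (x/4)² + π·((29−x)/(2π))² = x²/16 + (29−x)²/(4π) for 0 ≤ x ≤ 29. A'(x) = x/8 − (29−x)/(2π) = 0 gives x = 4·29/(π+4) ≈ 16.2429.
A'' = 1/8 + 1/(2π) > 0, so this gives the minimum combined area; x ≈ 16.2429 cm to the square.

16.2429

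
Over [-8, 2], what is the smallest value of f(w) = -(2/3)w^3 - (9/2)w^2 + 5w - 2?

Differentiating, f'(w) = -2w^2 - 9w + 5; which vanishes at w = -5 and w = 1/2.
Evaluating at the critical points and endpoints: f(-8) = 34/3, f(-5) = -337/6, f(1/2) = -17/24, f(2) = -46/3.
So the minimum is f(-5) = -337/6.

-337/6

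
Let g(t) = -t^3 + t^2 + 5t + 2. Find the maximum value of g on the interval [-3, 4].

g'(t) = -3t^2 + 2t + 5, which vanishes at t = -1 and t = 5/3.
Compare values at every candidate in [-3, 4]: g(-3) = 23, g(-1) = -1, g(5/3) = 229/27, g(4) = -26.
Hence the absolute maximum is 23 at t = -3.

23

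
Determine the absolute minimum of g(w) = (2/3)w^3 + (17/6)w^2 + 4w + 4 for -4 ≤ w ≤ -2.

Differentiating, g'(w) = 2w^2 + (17/3)w + 4; which has no zeros in [-4, -2].
Compare values at every candidate in [-4, -2]: g(-4) = -28/3; g(-2) = 2.
The minimum over the interval is -28/3, attained at w = -4.

-28/3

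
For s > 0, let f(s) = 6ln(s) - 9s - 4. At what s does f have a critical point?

2/3

f'(s) = 6/s − 9 = 0 gives s = 2/3.
f''(s) = -6/s², which is negative for s > 0, so this is a local maximum.
f(2/3) = 6·ln(2/3) - 6 - 4 ≈ -12.4328.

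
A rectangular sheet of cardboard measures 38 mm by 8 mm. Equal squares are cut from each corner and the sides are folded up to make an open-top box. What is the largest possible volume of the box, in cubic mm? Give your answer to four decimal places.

272.9348

With cut size x, the volume is V(x) = x(38 − 2x)(8 − 2x) for 0 < x < 4.
V'(x) = 12x^2 − 184x + 304. Setting V'(x) = 0 gives x ≈ 1.8835 (the root in (0, 4)).
V''(x) = 24x − 184 is negative there, so this is the maximum; V ≈ 272.9348.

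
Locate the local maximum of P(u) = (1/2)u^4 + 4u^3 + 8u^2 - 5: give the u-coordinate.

-2

P'(u) = 2u^3 + 12u^2 + 16u = 0 at u = -4, -2, 0.
Since P''(u) = 6u^2 + 24u + 16, we get P''(-4) = 16 > 0 ⇒ local minimum; P''(-2) = -8 < 0 ⇒ local maximum; P''(0) = 16 > 0 ⇒ local minimum.
Thus P has its local maximum at u = -2, with value 3.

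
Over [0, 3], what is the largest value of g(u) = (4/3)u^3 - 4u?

24

The derivative is 4u^2 - 4, whose only zero in [0, 3] is u = 1.
Candidates: g(0) = 0; g(1) = -8/3; g(3) = 24.
So the maximum is g(3) = 24.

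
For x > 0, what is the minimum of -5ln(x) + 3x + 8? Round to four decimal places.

10.4459

P'(x) = -5/x + 3 = 0 gives x = 5/3.
P''(x) = 5/x², which is positive for x > 0, so this is a local minimum.
P(5/3) = -5·ln(5/3) + 5 + 8 ≈ 10.4459.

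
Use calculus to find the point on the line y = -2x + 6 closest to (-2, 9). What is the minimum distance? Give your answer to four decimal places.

0.4472

Minimize D(x)^2 = (x + 2)^2 + (-2x - 3)^2.
d/dx[D^2] = 2(x + 2) + 2·(-2)·(-2x - 3) = 0 ⇒ x = -8/5.
Then y = 46/5 and the distance is √(1/5) ≈ 0.4472.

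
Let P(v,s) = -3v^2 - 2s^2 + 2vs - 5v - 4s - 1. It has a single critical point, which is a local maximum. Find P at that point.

59/10

∂P/∂v = -6v + 2s - 5 = 0 and ∂P/∂s = 2v - 4s - 4 = 0, so (v, s) = (-7/5, -17/10).
The Hessian has P_{vv} = -6, P_{ss} = -4, P_{vs} = 2, giving D = 20 > 0 with P_{vv} < 0, so the point is a local maximum.
P(-7/5, -17/10) = 59/10.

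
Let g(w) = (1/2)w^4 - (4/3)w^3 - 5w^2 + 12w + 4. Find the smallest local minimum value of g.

-64/3

g'(w) = 2w^3 - 4w^2 - 10w + 12 = 0 at w = -2, 1, 3.
Since g''(w) = 6w^2 - 8w - 10, we get g''(-2) = 30 > 0 ⇒ local minimum; g''(1) = -12 < 0 ⇒ local maximum; g''(3) = 20 > 0 ⇒ local minimum.
Thus g has its smallest local minimum at w = -2, with value -64/3.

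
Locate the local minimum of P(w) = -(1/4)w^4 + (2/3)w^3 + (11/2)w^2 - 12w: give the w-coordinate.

P'(w) = -w^3 + 2w^2 + 11w - 12. Setting P'(w) = 0 gives w ∈ {-3, 1, 4}.
P''(w) = -3w^2 + 4w + 11. P''(-3) = -28 < 0 ⇒ local maximum; P''(1) = 12 > 0 ⇒ local minimum; P''(4) = -21 < 0 ⇒ local maximum.
Thus P has its local minimum at w = 1, with value -73/12.

1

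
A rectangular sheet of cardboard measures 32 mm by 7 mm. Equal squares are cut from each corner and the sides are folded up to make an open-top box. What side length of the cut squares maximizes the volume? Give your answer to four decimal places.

With cut size x, the volume is V(x) = x(32 − 2x)(7 − 2x) for 0 < x < 3.5.
V'(x) = 12x^2 − 156x + 224. Setting V'(x) = 0 gives x ≈ 1.6437 (the root in (0, 3.5)).
V''(x) = 24x − 156 is negative there, so this is the maximum; V ≈ 175.2158.

1.6437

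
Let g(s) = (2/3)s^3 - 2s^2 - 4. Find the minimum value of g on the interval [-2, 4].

Differentiating, g'(s) = 2s^2 - 4s; which vanishes at s = 0 and s = 2.
Candidates: g(-2) = -52/3,  g(0) = -4,  g(2) = -20/3,  g(4) = 20/3.
Hence the absolute minimum is -52/3 at s = -2.

-52/3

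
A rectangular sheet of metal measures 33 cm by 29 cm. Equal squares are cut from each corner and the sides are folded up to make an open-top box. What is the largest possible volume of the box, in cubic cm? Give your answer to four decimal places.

2186.1385

With cut size x, the volume is V(x) = x(33 − 2x)(29 − 2x) for 0 < x < 14.5.
V'(x) = 12x^2 − 248x + 957. Setting V'(x) = 0 gives x ≈ 5.1345 (the root in (0, 14.5)).
V''(x) = 24x − 248 is negative there, so this is the maximum; V ≈ 2186.1385.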